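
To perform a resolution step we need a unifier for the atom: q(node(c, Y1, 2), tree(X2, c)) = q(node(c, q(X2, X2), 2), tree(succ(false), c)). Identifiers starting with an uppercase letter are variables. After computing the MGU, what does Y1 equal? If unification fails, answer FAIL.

Decompose q/2: node(c, Y1, 2) = node(c, q(X2, X2), 2),  tree(X2, c) = tree(succ(false), c).
Decompose node/3: c = c,  Y1 = q(X2, X2),  2 = 2.
Delete trivial equation c = c.
Bind Y1 := q(X2, X2); no other remaining equation mentions Y1.
Delete trivial equation 2 = 2.
Decompose tree/2: X2 = succ(false),  c = c.
Bind X2 := succ(false); no other remaining equation mentions X2. Substituting into the earlier binding gives Y1 := q(succ(false), succ(false)).
Delete trivial equation c = c.
MGU = { Y1 -> q(succ(false), succ(false)), X2 -> succ(false) }, so Y1 -> q(succ(false), succ(false)).

q(succ(false), succ(false))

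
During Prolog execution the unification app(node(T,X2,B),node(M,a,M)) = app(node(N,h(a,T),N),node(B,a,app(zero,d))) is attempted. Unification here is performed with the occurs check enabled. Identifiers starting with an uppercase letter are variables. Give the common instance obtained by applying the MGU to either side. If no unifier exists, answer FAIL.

app(node(app(zero,d),h(a,app(zero,d)),app(zero,d)),node(app(zero,d),a,app(zero,d)))

Decompose app/2: node(T,X2,B) = node(N,h(a,T),N),  node(M,a,M) = node(B,a,app(zero,d)).
Decompose node/3: T = N,  X2 = h(a,T),  B = N.
Bind T := N; substituting into the one remaining equation that mentions T gives: X2 = h(a,N).
Bind X2 := h(a,N); no other remaining equation mentions X2.
Bind B := N; substituting into the remaining equation gives: node(M,a,M) = node(N,a,app(zero,d)).
Decompose node/3: M = N,  a = a,  M = app(zero,d).
Bind M := N; substituting into the one remaining equation that mentions M gives: N = app(zero,d).
Delete trivial equation a = a.
Bind N := app(zero,d). Substituting into the earlier bindings gives T := app(zero,d), X2 := h(a,app(zero,d)), B := app(zero,d), M := app(zero,d).
Applying the MGU to either side gives app(node(app(zero,d),h(a,app(zero,d)),app(zero,d)),node(app(zero,d),a,app(zero,d))).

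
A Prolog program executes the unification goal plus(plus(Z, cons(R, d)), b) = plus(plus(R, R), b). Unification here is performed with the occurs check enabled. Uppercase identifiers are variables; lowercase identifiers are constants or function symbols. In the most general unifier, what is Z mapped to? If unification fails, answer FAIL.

Decompose plus/2: plus(Z, cons(R, d)) = plus(R, R),  b = b.
Decompose plus/2: Z = R,  cons(R, d) = R.
Bind Z := R; no other remaining equation mentions Z.
Occurs check fails: R occurs in cons(R, d); the equation R = cons(R, d) has no finite solution.

FAIL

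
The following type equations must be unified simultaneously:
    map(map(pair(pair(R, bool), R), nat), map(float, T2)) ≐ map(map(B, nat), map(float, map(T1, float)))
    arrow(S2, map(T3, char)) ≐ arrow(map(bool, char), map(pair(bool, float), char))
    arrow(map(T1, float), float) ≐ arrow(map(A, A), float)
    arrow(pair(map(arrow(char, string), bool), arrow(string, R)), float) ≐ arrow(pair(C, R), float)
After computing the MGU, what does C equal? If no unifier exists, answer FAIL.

Decompose map/2: map(pair(pair(R, bool), R), nat) ≐ map(B, nat),  map(float, T2) ≐ map(float, map(T1, float)).
Decompose map/2: pair(pair(R, bool), R) ≐ B,  nat ≐ nat.
Bind B := pair(pair(R, bool), R); no other remaining equation mentions B.
Delete trivial equation nat ≐ nat.
Decompose map/2: float ≐ float,  T2 ≐ map(T1, float).
Delete trivial equation float ≐ float.
Bind T2 := map(T1, float); no other remaining equation mentions T2.
Decompose arrow/2: S2 ≐ map(bool, char),  map(T3, char) ≐ map(pair(bool, float), char).
Bind S2 := map(bool, char); no other remaining equation mentions S2.
Decompose map/2: T3 ≐ pair(bool, float),  char ≐ char.
Bind T3 := pair(bool, float); no other remaining equation mentions T3.
Delete trivial equation char ≐ char.
Decompose arrow/2: map(T1, float) ≐ map(A, A),  float ≐ float.
Decompose map/2: T1 ≐ A,  float ≐ A.
Bind T1 := A; no other remaining equation mentions T1. Substituting into the earlier binding gives T2 := map(A, float).
Bind A := float; no other remaining equation mentions A. Substituting into the earlier bindings gives T2 := map(float, float), T1 := float.
Delete trivial equation float ≐ float.
Decompose arrow/2: pair(map(arrow(char, string), bool), arrow(string, R)) ≐ pair(C, R),  float ≐ float.
Decompose pair/2: map(arrow(char, string), bool) ≐ C,  arrow(string, R) ≐ R.
Bind C := map(arrow(char, string), bool); no other remaining equation mentions C.
Occurs check fails: R occurs in arrow(string, R); the equation R ≐ arrow(string, R) has no finite solution.

FAIL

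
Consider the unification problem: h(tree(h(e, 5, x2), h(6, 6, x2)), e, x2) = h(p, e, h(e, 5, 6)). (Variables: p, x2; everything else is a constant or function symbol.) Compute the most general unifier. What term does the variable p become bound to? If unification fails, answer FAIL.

tree(h(e, 5, h(e, 5, 6)), h(6, 6, h(e, 5, 6)))

Decompose h/3: tree(h(e, 5, x2), h(6, 6, x2)) = p,  e = e,  x2 = h(e, 5, 6).
Bind p := tree(h(e, 5, x2), h(6, 6, x2)); no other remaining equation mentions p.
Delete trivial equation e = e.
Bind x2 := h(e, 5, 6). Substituting into the earlier binding gives p := tree(h(e, 5, h(e, 5, 6)), h(6, 6, h(e, 5, 6))).
MGU = { p := tree(h(e, 5, h(e, 5, 6)), h(6, 6, h(e, 5, 6))), x2 := h(e, 5, 6) }, so p := tree(h(e, 5, h(e, 5, 6)), h(6, 6, h(e, 5, 6))).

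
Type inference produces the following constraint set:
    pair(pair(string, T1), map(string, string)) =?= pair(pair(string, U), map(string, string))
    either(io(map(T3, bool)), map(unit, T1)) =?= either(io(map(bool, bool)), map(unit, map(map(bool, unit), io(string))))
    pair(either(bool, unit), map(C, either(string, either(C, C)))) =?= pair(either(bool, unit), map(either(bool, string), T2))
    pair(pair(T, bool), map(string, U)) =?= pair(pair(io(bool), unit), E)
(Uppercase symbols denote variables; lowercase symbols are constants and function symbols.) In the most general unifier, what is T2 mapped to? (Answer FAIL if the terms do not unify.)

FAIL

Decompose pair/2: pair(string, T1) =?= pair(string, U),  map(string, string) =?= map(string, string).
Decompose pair/2: string =?= string,  T1 =?= U.
Delete trivial equation string =?= string.
Bind T1 := U; substituting into the one remaining equation that mentions T1 gives: either(io(map(T3, bool)), map(unit, U)) =?= either(io(map(bool, bool)), map(unit, map(map(bool, unit), io(string)))).
Delete trivial equation map(string, string) =?= map(string, string).
Decompose either/2: io(map(T3, bool)) =?= io(map(bool, bool)),  map(unit, U) =?= map(unit, map(map(bool, unit), io(string))).
Decompose io/1: map(T3, bool) =?= map(bool, bool).
Decompose map/2: T3 =?= bool,  bool =?= bool.
Bind T3 := bool; no other remaining equation mentions T3.
Delete trivial equation bool =?= bool.
Decompose map/2: unit =?= unit,  U =?= map(map(bool, unit), io(string)).
Delete trivial equation unit =?= unit.
Bind U := map(map(bool, unit), io(string)); substituting into the one remaining equation that mentions U gives: pair(pair(T, bool), map(string, map(map(bool, unit), io(string)))) =?= pair(pair(io(bool), unit), E). Substituting into the earlier binding gives T1 := map(map(bool, unit), io(string)).
Decompose pair/2: either(bool, unit) =?= either(bool, unit),  map(C, either(string, either(C, C))) =?= map(either(bool, string), T2).
Delete trivial equation either(bool, unit) =?= either(bool, unit).
Decompose map/2: C =?= either(bool, string),  either(string, either(C, C)) =?= T2.
Bind C := either(bool, string); substituting into the one remaining equation that mentions C gives: either(string, either(either(bool, string), either(bool, string))) =?= T2.
Bind T2 := either(string, either(either(bool, string), either(bool, string))); no other remaining equation mentions T2.
Decompose pair/2: pair(T, bool) =?= pair(io(bool), unit),  map(string, map(map(bool, unit), io(string))) =?= E.
Decompose pair/2: T =?= io(bool),  bool =?= unit.
Bind T := io(bool); no other remaining equation mentions T.
Clash: constants bool and unit differ; no unifier exists.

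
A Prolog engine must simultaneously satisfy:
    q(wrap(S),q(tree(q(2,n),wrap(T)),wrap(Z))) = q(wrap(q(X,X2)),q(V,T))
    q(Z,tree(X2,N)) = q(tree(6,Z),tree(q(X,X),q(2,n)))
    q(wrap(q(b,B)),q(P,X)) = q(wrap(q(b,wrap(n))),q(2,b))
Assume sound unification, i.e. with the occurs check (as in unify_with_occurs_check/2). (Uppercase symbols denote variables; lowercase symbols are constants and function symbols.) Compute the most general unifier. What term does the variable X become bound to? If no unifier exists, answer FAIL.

Decompose q/2: wrap(S) = wrap(q(X,X2)),  q(tree(q(2,n),wrap(T)),wrap(Z)) = q(V,T).
Decompose wrap/1: S = q(X,X2).
Bind S := q(X,X2); no other remaining equation mentions S.
Decompose q/2: tree(q(2,n),wrap(T)) = V,  wrap(Z) = T.
Bind V := tree(q(2,n),wrap(T)); no other remaining equation mentions V.
Bind T := wrap(Z); no other remaining equation mentions T. Substituting into the earlier binding gives V := tree(q(2,n),wrap(wrap(Z))).
Decompose q/2: Z = tree(6,Z),  tree(X2,N) = tree(q(X,X),q(2,n)).
Occurs check fails: Z occurs in tree(6,Z); the equation Z = tree(6,Z) has no finite solution.

FAIL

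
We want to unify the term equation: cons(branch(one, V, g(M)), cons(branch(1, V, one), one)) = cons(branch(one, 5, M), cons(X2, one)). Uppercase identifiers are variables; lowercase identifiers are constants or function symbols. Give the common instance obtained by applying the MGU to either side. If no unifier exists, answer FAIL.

FAIL

Decompose cons/2: branch(one, V, g(M)) = branch(one, 5, M),  cons(branch(1, V, one), one) = cons(X2, one).
Decompose branch/3: one = one,  V = 5,  g(M) = M.
Delete trivial equation one = one.
Bind V := 5; substituting into the one remaining equation that mentions V gives: cons(branch(1, 5, one), one) = cons(X2, one).
Occurs check fails: M occurs in g(M); the equation M = g(M) has no finite solution.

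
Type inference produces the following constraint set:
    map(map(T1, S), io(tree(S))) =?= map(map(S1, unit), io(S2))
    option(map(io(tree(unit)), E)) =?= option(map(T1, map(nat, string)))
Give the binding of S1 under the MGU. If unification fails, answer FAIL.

Decompose map/2: map(T1, S) =?= map(S1, unit),  io(tree(S)) =?= io(S2).
Decompose map/2: T1 =?= S1,  S =?= unit.
Bind T1 := S1; substituting into the one remaining equation that mentions T1 gives: option(map(io(tree(unit)), E)) =?= option(map(S1, map(nat, string))).
Bind S := unit; substituting into the one remaining equation that mentions S gives: io(tree(unit)) =?= io(S2).
Decompose io/1: tree(unit) =?= S2.
Bind S2 := tree(unit); no other remaining equation mentions S2.
Decompose option/1: map(io(tree(unit)), E) =?= map(S1, map(nat, string)).
Decompose map/2: io(tree(unit)) =?= S1,  E =?= map(nat, string).
Bind S1 := io(tree(unit)); no other remaining equation mentions S1. Substituting into the earlier binding gives T1 := io(tree(unit)).
Bind E := map(nat, string).
MGU = { T1 := io(tree(unit)), S := unit, S2 := tree(unit), S1 := io(tree(unit)), E := map(nat, string) }, so S1 := io(tree(unit)).

io(tree(unit))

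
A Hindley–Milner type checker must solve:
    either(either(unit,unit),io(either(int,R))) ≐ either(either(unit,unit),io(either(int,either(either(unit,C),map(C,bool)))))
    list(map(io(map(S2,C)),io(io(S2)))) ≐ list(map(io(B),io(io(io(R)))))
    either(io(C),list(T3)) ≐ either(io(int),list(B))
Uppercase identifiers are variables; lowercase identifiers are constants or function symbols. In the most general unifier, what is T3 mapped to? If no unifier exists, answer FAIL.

Decompose either/2: either(unit,unit) ≐ either(unit,unit),  io(either(int,R)) ≐ io(either(int,either(either(unit,C),map(C,bool)))).
Delete trivial equation either(unit,unit) ≐ either(unit,unit).
Decompose io/1: either(int,R) ≐ either(int,either(either(unit,C),map(C,bool))).
Decompose either/2: int ≐ int,  R ≐ either(either(unit,C),map(C,bool)).
Delete trivial equation int ≐ int.
Bind R := either(either(unit,C),map(C,bool)); substituting into the one remaining equation that mentions R gives: list(map(io(map(S2,C)),io(io(S2)))) ≐ list(map(io(B),io(io(io(either(either(unit,C),map(C,bool))))))).
Decompose list/1: map(io(map(S2,C)),io(io(S2))) ≐ map(io(B),io(io(io(either(either(unit,C),map(C,bool)))))).
Decompose map/2: io(map(S2,C)) ≐ io(B),  io(io(S2)) ≐ io(io(io(either(either(unit,C),map(C,bool))))).
Decompose io/1: map(S2,C) ≐ B.
Bind B := map(S2,C); substituting into the one remaining equation that mentions B gives: either(io(C),list(T3)) ≐ either(io(int),list(map(S2,C))).
Decompose io/1: io(S2) ≐ io(io(either(either(unit,C),map(C,bool)))).
Decompose io/1: S2 ≐ io(either(either(unit,C),map(C,bool))).
Bind S2 := io(either(either(unit,C),map(C,bool))); substituting into the remaining equation gives: either(io(C),list(T3)) ≐ either(io(int),list(map(io(either(either(unit,C),map(C,bool))),C))). Substituting into the earlier binding gives B := map(io(either(either(unit,C),map(C,bool))),C).
Decompose either/2: io(C) ≐ io(int),  list(T3) ≐ list(map(io(either(either(unit,C),map(C,bool))),C)).
Decompose io/1: C ≐ int.
Bind C := int; substituting into the remaining equation gives: list(T3) ≐ list(map(io(either(either(unit,int),map(int,bool))),int)). Substituting into the earlier bindings gives R := either(either(unit,int),map(int,bool)), B := map(io(either(either(unit,int),map(int,bool))),int), S2 := io(either(either(unit,int),map(int,bool))).
Decompose list/1: T3 ≐ map(io(either(either(unit,int),map(int,bool))),int).
Bind T3 := map(io(either(either(unit,int),map(int,bool))),int).
MGU = { R ↦ either(either(unit,int),map(int,bool)), B ↦ map(io(either(either(unit,int),map(int,bool))),int), S2 ↦ io(either(either(unit,int),map(int,bool))), C ↦ int, T3 ↦ map(io(either(either(unit,int),map(int,bool))),int) }, so T3 ↦ map(io(either(either(unit,int),map(int,bool))),int).

map(io(either(either(unit,int),map(int,bool))),int)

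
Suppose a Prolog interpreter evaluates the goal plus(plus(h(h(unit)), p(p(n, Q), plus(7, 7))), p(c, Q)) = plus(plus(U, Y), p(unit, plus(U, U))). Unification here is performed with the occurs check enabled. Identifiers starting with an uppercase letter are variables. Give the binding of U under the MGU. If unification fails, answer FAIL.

FAIL

Decompose plus/2: plus(h(h(unit)), p(p(n, Q), plus(7, 7))) = plus(U, Y),  p(c, Q) = p(unit, plus(U, U)).
Decompose plus/2: h(h(unit)) = U,  p(p(n, Q), plus(7, 7)) = Y.
Bind U := h(h(unit)); substituting into the one remaining equation that mentions U gives: p(c, Q) = p(unit, plus(h(h(unit)), h(h(unit)))).
Bind Y := p(p(n, Q), plus(7, 7)); no other remaining equation mentions Y.
Decompose p/2: c = unit,  Q = plus(h(h(unit)), h(h(unit))).
Clash: constants c and unit differ; no unifier exists.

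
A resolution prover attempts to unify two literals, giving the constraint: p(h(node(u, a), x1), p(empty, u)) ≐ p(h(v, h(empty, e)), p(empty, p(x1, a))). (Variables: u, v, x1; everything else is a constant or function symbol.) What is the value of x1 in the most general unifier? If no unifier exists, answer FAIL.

h(empty, e)

Decompose p/2: h(node(u, a), x1) ≐ h(v, h(empty, e)),  p(empty, u) ≐ p(empty, p(x1, a)).
Decompose h/2: node(u, a) ≐ v,  x1 ≐ h(empty, e).
Bind v := node(u, a); no other remaining equation mentions v.
Bind x1 := h(empty, e); substituting into the remaining equation gives: p(empty, u) ≐ p(empty, p(h(empty, e), a)).
Decompose p/2: empty ≐ empty,  u ≐ p(h(empty, e), a).
Delete trivial equation empty ≐ empty.
Bind u := p(h(empty, e), a). Substituting into the earlier binding gives v := node(p(h(empty, e), a), a).
MGU = { v ↦ node(p(h(empty, e), a), a), x1 ↦ h(empty, e), u ↦ p(h(empty, e), a) }, so x1 ↦ h(empty, e).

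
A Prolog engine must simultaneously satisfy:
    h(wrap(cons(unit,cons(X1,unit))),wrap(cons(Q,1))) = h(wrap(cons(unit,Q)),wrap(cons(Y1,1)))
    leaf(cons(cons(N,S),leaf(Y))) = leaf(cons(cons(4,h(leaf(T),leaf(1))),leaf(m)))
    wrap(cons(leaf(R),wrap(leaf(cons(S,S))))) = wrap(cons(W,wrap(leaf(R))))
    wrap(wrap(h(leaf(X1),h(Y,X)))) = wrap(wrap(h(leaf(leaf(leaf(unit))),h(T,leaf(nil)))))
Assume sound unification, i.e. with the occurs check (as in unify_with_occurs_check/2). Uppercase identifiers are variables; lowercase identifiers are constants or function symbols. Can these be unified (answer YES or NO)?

YES

Decompose h/2: wrap(cons(unit,cons(X1,unit))) = wrap(cons(unit,Q)),  wrap(cons(Q,1)) = wrap(cons(Y1,1)).
Decompose wrap/1: cons(unit,cons(X1,unit)) = cons(unit,Q).
Decompose cons/2: unit = unit,  cons(X1,unit) = Q.
Delete trivial equation unit = unit.
Bind Q := cons(X1,unit); substituting into the one remaining equation that mentions Q gives: wrap(cons(cons(X1,unit),1)) = wrap(cons(Y1,1)).
Decompose wrap/1: cons(cons(X1,unit),1) = cons(Y1,1).
Decompose cons/2: cons(X1,unit) = Y1,  1 = 1.
Bind Y1 := cons(X1,unit); no other remaining equation mentions Y1.
Delete trivial equation 1 = 1.
Decompose leaf/1: cons(cons(N,S),leaf(Y)) = cons(cons(4,h(leaf(T),leaf(1))),leaf(m)).
Decompose cons/2: cons(N,S) = cons(4,h(leaf(T),leaf(1))),  leaf(Y) = leaf(m).
Decompose cons/2: N = 4,  S = h(leaf(T),leaf(1)).
Bind N := 4; no other remaining equation mentions N.
Bind S := h(leaf(T),leaf(1)); substituting into the one remaining equation that mentions S gives: wrap(cons(leaf(R),wrap(leaf(cons(h(leaf(T),leaf(1)),h(leaf(T),leaf(1))))))) = wrap(cons(W,wrap(leaf(R)))).
Decompose leaf/1: Y = m.
Bind Y := m; substituting into the one remaining equation that mentions Y gives: wrap(wrap(h(leaf(X1),h(m,X)))) = wrap(wrap(h(leaf(leaf(leaf(unit))),h(T,leaf(nil))))).
Decompose wrap/1: cons(leaf(R),wrap(leaf(cons(h(leaf(T),leaf(1)),h(leaf(T),leaf(1)))))) = cons(W,wrap(leaf(R))).
Decompose cons/2: leaf(R) = W,  wrap(leaf(cons(h(leaf(T),leaf(1)),h(leaf(T),leaf(1))))) = wrap(leaf(R)).
Bind W := leaf(R); no other remaining equation mentions W.
Decompose wrap/1: leaf(cons(h(leaf(T),leaf(1)),h(leaf(T),leaf(1)))) = leaf(R).
Decompose leaf/1: cons(h(leaf(T),leaf(1)),h(leaf(T),leaf(1))) = R.
Bind R := cons(h(leaf(T),leaf(1)),h(leaf(T),leaf(1))); no other remaining equation mentions R. Substituting into the earlier binding gives W := leaf(cons(h(leaf(T),leaf(1)),h(leaf(T),leaf(1)))).
Decompose wrap/1: wrap(h(leaf(X1),h(m,X))) = wrap(h(leaf(leaf(leaf(unit))),h(T,leaf(nil)))).
Decompose wrap/1: h(leaf(X1),h(m,X)) = h(leaf(leaf(leaf(unit))),h(T,leaf(nil))).
Decompose h/2: leaf(X1) = leaf(leaf(leaf(unit))),  h(m,X) = h(T,leaf(nil)).
Decompose leaf/1: X1 = leaf(leaf(unit)).
Bind X1 := leaf(leaf(unit)); no other remaining equation mentions X1. Substituting into the earlier bindings gives Q := cons(leaf(leaf(unit)),unit), Y1 := cons(leaf(leaf(unit)),unit).
Decompose h/2: m = T,  X = leaf(nil).
Bind T := m; no other remaining equation mentions T. Substituting into the earlier bindings gives S := h(leaf(m),leaf(1)), W := leaf(cons(h(leaf(m),leaf(1)),h(leaf(m),leaf(1)))), R := cons(h(leaf(m),leaf(1)),h(leaf(m),leaf(1))).
Bind X := leaf(nil).
No equations remain and no clash or occurs-check failure arose, so a unifier exists.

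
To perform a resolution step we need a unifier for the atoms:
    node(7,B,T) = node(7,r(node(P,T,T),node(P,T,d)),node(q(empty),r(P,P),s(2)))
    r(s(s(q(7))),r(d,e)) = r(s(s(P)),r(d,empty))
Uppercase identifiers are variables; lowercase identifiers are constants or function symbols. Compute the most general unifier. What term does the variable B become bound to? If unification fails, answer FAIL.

FAIL

Decompose node/3: 7 = 7,  B = r(node(P,T,T),node(P,T,d)),  T = node(q(empty),r(P,P),s(2)).
Delete trivial equation 7 = 7.
Bind B := r(node(P,T,T),node(P,T,d)); no other remaining equation mentions B.
Bind T := node(q(empty),r(P,P),s(2)); no other remaining equation mentions T. Substituting into the earlier binding gives B := r(node(P,node(q(empty),r(P,P),s(2)),node(q(empty),r(P,P),s(2))),node(P,node(q(empty),r(P,P),s(2)),d)).
Decompose r/2: s(s(q(7))) = s(s(P)),  r(d,e) = r(d,empty).
Decompose s/1: s(q(7)) = s(P).
Decompose s/1: q(7) = P.
Bind P := q(7); no other remaining equation mentions P. Substituting into the earlier bindings gives B := r(node(q(7),node(q(empty),r(q(7),q(7)),s(2)),node(q(empty),r(q(7),q(7)),s(2))),node(q(7),node(q(empty),r(q(7),q(7)),s(2)),d)), T := node(q(empty),r(q(7),q(7)),s(2)).
Decompose r/2: d = d,  e = empty.
Delete trivial equation d = d.
Clash: constants e and empty differ; no unifier exists.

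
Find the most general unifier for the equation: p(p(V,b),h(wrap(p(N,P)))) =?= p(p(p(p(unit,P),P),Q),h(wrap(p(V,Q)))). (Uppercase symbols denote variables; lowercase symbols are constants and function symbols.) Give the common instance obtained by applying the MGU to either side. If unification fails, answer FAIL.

Decompose p/2: p(V,b) =?= p(p(p(unit,P),P),Q),  h(wrap(p(N,P))) =?= h(wrap(p(V,Q))).
Decompose p/2: V =?= p(p(unit,P),P),  b =?= Q.
Bind V := p(p(unit,P),P); substituting into the one remaining equation that mentions V gives: h(wrap(p(N,P))) =?= h(wrap(p(p(p(unit,P),P),Q))).
Bind Q := b; substituting into the remaining equation gives: h(wrap(p(N,P))) =?= h(wrap(p(p(p(unit,P),P),b))).
Decompose h/1: wrap(p(N,P)) =?= wrap(p(p(p(unit,P),P),b)).
Decompose wrap/1: p(N,P) =?= p(p(p(unit,P),P),b).
Decompose p/2: N =?= p(p(unit,P),P),  P =?= b.
Bind N := p(p(unit,P),P); no other remaining equation mentions N.
Bind P := b. Substituting into the earlier bindings gives V := p(p(unit,b),b), N := p(p(unit,b),b).
Applying the MGU to either side gives p(p(p(p(unit,b),b),b),h(wrap(p(p(p(unit,b),b),b)))).

p(p(p(p(unit,b),b),b),h(wrap(p(p(p(unit,b),b),b))))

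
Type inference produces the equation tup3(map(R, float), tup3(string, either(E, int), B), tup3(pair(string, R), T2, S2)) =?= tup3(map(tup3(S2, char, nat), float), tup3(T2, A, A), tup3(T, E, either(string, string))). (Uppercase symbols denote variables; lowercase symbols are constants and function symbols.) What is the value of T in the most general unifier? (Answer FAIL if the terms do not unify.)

Decompose tup3/3: map(R, float) =?= map(tup3(S2, char, nat), float),  tup3(string, either(E, int), B) =?= tup3(T2, A, A),  tup3(pair(string, R), T2, S2) =?= tup3(T, E, either(string, string)).
Decompose map/2: R =?= tup3(S2, char, nat),  float =?= float.
Bind R := tup3(S2, char, nat); substituting into the one remaining equation that mentions R gives: tup3(pair(string, tup3(S2, char, nat)), T2, S2) =?= tup3(T, E, either(string, string)).
Delete trivial equation float =?= float.
Decompose tup3/3: string =?= T2,  either(E, int) =?= A,  B =?= A.
Bind T2 := string; substituting into the one remaining equation that mentions T2 gives: tup3(pair(string, tup3(S2, char, nat)), string, S2) =?= tup3(T, E, either(string, string)).
Bind A := either(E, int); substituting into the one remaining equation that mentions A gives: B =?= either(E, int).
Bind B := either(E, int); no other remaining equation mentions B.
Decompose tup3/3: pair(string, tup3(S2, char, nat)) =?= T,  string =?= E,  S2 =?= either(string, string).
Bind T := pair(string, tup3(S2, char, nat)); no other remaining equation mentions T.
Bind E := string; no other remaining equation mentions E. Substituting into the earlier bindings gives A := either(string, int), B := either(string, int).
Bind S2 := either(string, string). Substituting into the earlier bindings gives R := tup3(either(string, string), char, nat), T := pair(string, tup3(either(string, string), char, nat)).
MGU = { R -> tup3(either(string, string), char, nat), T2 -> string, A -> either(string, int), B -> either(string, int), T -> pair(string, tup3(either(string, string), char, nat)), E -> string, S2 -> either(string, string) }, so T -> pair(string, tup3(either(string, string), char, nat)).

pair(string, tup3(either(string, string), char, nat))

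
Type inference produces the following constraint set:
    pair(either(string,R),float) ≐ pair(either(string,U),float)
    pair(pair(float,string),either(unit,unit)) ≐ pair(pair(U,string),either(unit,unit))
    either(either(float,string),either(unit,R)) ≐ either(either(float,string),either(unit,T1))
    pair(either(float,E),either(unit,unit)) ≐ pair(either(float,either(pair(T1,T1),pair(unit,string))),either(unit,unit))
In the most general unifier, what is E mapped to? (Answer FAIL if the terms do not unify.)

Decompose pair/2: either(string,R) ≐ either(string,U),  float ≐ float.
Decompose either/2: string ≐ string,  R ≐ U.
Delete trivial equation string ≐ string.
Bind R := U; substituting into the one remaining equation that mentions R gives: either(either(float,string),either(unit,U)) ≐ either(either(float,string),either(unit,T1)).
Delete trivial equation float ≐ float.
Decompose pair/2: pair(float,string) ≐ pair(U,string),  either(unit,unit) ≐ either(unit,unit).
Decompose pair/2: float ≐ U,  string ≐ string.
Bind U := float; substituting into the one remaining equation that mentions U gives: either(either(float,string),either(unit,float)) ≐ either(either(float,string),either(unit,T1)). Substituting into the earlier binding gives R := float.
Delete trivial equation string ≐ string.
Delete trivial equation either(unit,unit) ≐ either(unit,unit).
Decompose either/2: either(float,string) ≐ either(float,string),  either(unit,float) ≐ either(unit,T1).
Delete trivial equation either(float,string) ≐ either(float,string).
Decompose either/2: unit ≐ unit,  float ≐ T1.
Delete trivial equation unit ≐ unit.
Bind T1 := float; substituting into the remaining equation gives: pair(either(float,E),either(unit,unit)) ≐ pair(either(float,either(pair(float,float),pair(unit,string))),either(unit,unit)).
Decompose pair/2: either(float,E) ≐ either(float,either(pair(float,float),pair(unit,string))),  either(unit,unit) ≐ either(unit,unit).
Decompose either/2: float ≐ float,  E ≐ either(pair(float,float),pair(unit,string)).
Delete trivial equation float ≐ float.
Bind E := either(pair(float,float),pair(unit,string)); no other remaining equation mentions E.
Delete trivial equation either(unit,unit) ≐ either(unit,unit).
MGU = { R := float, U := float, T1 := float, E := either(pair(float,float),pair(unit,string)) }, so E := either(pair(float,float),pair(unit,string)).

either(pair(float,float),pair(unit,string))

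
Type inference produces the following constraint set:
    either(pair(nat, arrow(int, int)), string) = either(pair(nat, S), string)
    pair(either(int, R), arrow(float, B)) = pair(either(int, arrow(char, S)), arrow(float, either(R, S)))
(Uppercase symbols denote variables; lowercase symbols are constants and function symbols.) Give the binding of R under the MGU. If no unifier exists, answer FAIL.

Decompose either/2: pair(nat, arrow(int, int)) = pair(nat, S),  string = string.
Decompose pair/2: nat = nat,  arrow(int, int) = S.
Delete trivial equation nat = nat.
Bind S := arrow(int, int); substituting into the one remaining equation that mentions S gives: pair(either(int, R), arrow(float, B)) = pair(either(int, arrow(char, arrow(int, int))), arrow(float, either(R, arrow(int, int)))).
Delete trivial equation string = string.
Decompose pair/2: either(int, R) = either(int, arrow(char, arrow(int, int))),  arrow(float, B) = arrow(float, either(R, arrow(int, int))).
Decompose either/2: int = int,  R = arrow(char, arrow(int, int)).
Delete trivial equation int = int.
Bind R := arrow(char, arrow(int, int)); substituting into the remaining equation gives: arrow(float, B) = arrow(float, either(arrow(char, arrow(int, int)), arrow(int, int))).
Decompose arrow/2: float = float,  B = either(arrow(char, arrow(int, int)), arrow(int, int)).
Delete trivial equation float = float.
Bind B := either(arrow(char, arrow(int, int)), arrow(int, int)).
MGU = { S -> arrow(int, int), R -> arrow(char, arrow(int, int)), B -> either(arrow(char, arrow(int, int)), arrow(int, int)) }, so R -> arrow(char, arrow(int, int)).

arrow(char, arrow(int, int))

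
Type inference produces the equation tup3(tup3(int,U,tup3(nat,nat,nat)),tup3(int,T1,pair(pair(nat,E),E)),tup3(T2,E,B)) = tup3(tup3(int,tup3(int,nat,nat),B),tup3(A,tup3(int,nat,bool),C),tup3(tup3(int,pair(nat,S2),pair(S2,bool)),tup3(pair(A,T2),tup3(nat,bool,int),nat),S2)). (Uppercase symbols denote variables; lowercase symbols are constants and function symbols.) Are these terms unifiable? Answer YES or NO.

YES

Decompose tup3/3: tup3(int,U,tup3(nat,nat,nat)) = tup3(int,tup3(int,nat,nat),B),  tup3(int,T1,pair(pair(nat,E),E)) = tup3(A,tup3(int,nat,bool),C),  tup3(T2,E,B) = tup3(tup3(int,pair(nat,S2),pair(S2,bool)),tup3(pair(A,T2),tup3(nat,bool,int),nat),S2).
Decompose tup3/3: int = int,  U = tup3(int,nat,nat),  tup3(nat,nat,nat) = B.
Delete trivial equation int = int.
Bind U := tup3(int,nat,nat); no other remaining equation mentions U.
Bind B := tup3(nat,nat,nat); substituting into the one remaining equation that mentions B gives: tup3(T2,E,tup3(nat,nat,nat)) = tup3(tup3(int,pair(nat,S2),pair(S2,bool)),tup3(pair(A,T2),tup3(nat,bool,int),nat),S2).
Decompose tup3/3: int = A,  T1 = tup3(int,nat,bool),  pair(pair(nat,E),E) = C.
Bind A := int; substituting into the one remaining equation that mentions A gives: tup3(T2,E,tup3(nat,nat,nat)) = tup3(tup3(int,pair(nat,S2),pair(S2,bool)),tup3(pair(int,T2),tup3(nat,bool,int),nat),S2).
Bind T1 := tup3(int,nat,bool); no other remaining equation mentions T1.
Bind C := pair(pair(nat,E),E); no other remaining equation mentions C.
Decompose tup3/3: T2 = tup3(int,pair(nat,S2),pair(S2,bool)),  E = tup3(pair(int,T2),tup3(nat,bool,int),nat),  tup3(nat,nat,nat) = S2.
Bind T2 := tup3(int,pair(nat,S2),pair(S2,bool)); substituting into the one remaining equation that mentions T2 gives: E = tup3(pair(int,tup3(int,pair(nat,S2),pair(S2,bool))),tup3(nat,bool,int),nat).
Bind E := tup3(pair(int,tup3(int,pair(nat,S2),pair(S2,bool))),tup3(nat,bool,int),nat); no other remaining equation mentions E. Substituting into the earlier binding gives C := pair(pair(nat,tup3(pair(int,tup3(int,pair(nat,S2),pair(S2,bool))),tup3(nat,bool,int),nat)),tup3(pair(int,tup3(int,pair(nat,S2),pair(S2,bool))),tup3(nat,bool,int),nat)).
Bind S2 := tup3(nat,nat,nat). Substituting into the earlier bindings gives C := pair(pair(nat,tup3(pair(int,tup3(int,pair(nat,tup3(nat,nat,nat)),pair(tup3(nat,nat,nat),bool))),tup3(nat,bool,int),nat)),tup3(pair(int,tup3(int,pair(nat,tup3(nat,nat,nat)),pair(tup3(nat,nat,nat),bool))),tup3(nat,bool,int),nat)), T2 := tup3(int,pair(nat,tup3(nat,nat,nat)),pair(tup3(nat,nat,nat),bool)), E := tup3(pair(int,tup3(int,pair(nat,tup3(nat,nat,nat)),pair(tup3(nat,nat,nat),bool))),tup3(nat,bool,int),nat).
No equations remain and no clash or occurs-check failure arose, so a unifier exists.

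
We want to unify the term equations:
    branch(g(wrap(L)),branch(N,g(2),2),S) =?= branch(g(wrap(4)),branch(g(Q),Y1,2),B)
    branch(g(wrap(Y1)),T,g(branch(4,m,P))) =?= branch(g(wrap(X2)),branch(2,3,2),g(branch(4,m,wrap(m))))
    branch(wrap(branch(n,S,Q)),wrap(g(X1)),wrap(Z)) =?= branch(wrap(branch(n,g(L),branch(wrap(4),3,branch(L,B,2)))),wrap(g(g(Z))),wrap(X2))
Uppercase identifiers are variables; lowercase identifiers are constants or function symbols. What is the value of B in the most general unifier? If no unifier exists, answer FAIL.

g(4)

Decompose branch/3: g(wrap(L)) =?= g(wrap(4)),  branch(N,g(2),2) =?= branch(g(Q),Y1,2),  S =?= B.
Decompose g/1: wrap(L) =?= wrap(4).
Decompose wrap/1: L =?= 4.
Bind L := 4; substituting into the one remaining equation that mentions L gives: branch(wrap(branch(n,S,Q)),wrap(g(X1)),wrap(Z)) =?= branch(wrap(branch(n,g(4),branch(wrap(4),3,branch(4,B,2)))),wrap(g(g(Z))),wrap(X2)).
Decompose branch/3: N =?= g(Q),  g(2) =?= Y1,  2 =?= 2.
Bind N := g(Q); no other remaining equation mentions N.
Bind Y1 := g(2); substituting into the one remaining equation that mentions Y1 gives: branch(g(wrap(g(2))),T,g(branch(4,m,P))) =?= branch(g(wrap(X2)),branch(2,3,2),g(branch(4,m,wrap(m)))).
Delete trivial equation 2 =?= 2.
Bind S := B; substituting into the one remaining equation that mentions S gives: branch(wrap(branch(n,B,Q)),wrap(g(X1)),wrap(Z)) =?= branch(wrap(branch(n,g(4),branch(wrap(4),3,branch(4,B,2)))),wrap(g(g(Z))),wrap(X2)).
Decompose branch/3: g(wrap(g(2))) =?= g(wrap(X2)),  T =?= branch(2,3,2),  g(branch(4,m,P)) =?= g(branch(4,m,wrap(m))).
Decompose g/1: wrap(g(2)) =?= wrap(X2).
Decompose wrap/1: g(2) =?= X2.
Bind X2 := g(2); substituting into the one remaining equation that mentions X2 gives: branch(wrap(branch(n,B,Q)),wrap(g(X1)),wrap(Z)) =?= branch(wrap(branch(n,g(4),branch(wrap(4),3,branch(4,B,2)))),wrap(g(g(Z))),wrap(g(2))).
Bind T := branch(2,3,2); no other remaining equation mentions T.
Decompose g/1: branch(4,m,P) =?= branch(4,m,wrap(m)).
Decompose branch/3: 4 =?= 4,  m =?= m,  P =?= wrap(m).
Delete trivial equation 4 =?= 4.
Delete trivial equation m =?= m.
Bind P := wrap(m); no other remaining equation mentions P.
Decompose branch/3: wrap(branch(n,B,Q)) =?= wrap(branch(n,g(4),branch(wrap(4),3,branch(4,B,2)))),  wrap(g(X1)) =?= wrap(g(g(Z))),  wrap(Z) =?= wrap(g(2)).
Decompose wrap/1: branch(n,B,Q) =?= branch(n,g(4),branch(wrap(4),3,branch(4,B,2))).
Decompose branch/3: n =?= n,  B =?= g(4),  Q =?= branch(wrap(4),3,branch(4,B,2)).
Delete trivial equation n =?= n.
Bind B := g(4); substituting into the one remaining equation that mentions B gives: Q =?= branch(wrap(4),3,branch(4,g(4),2)). Substituting into the earlier binding gives S := g(4).
Bind Q := branch(wrap(4),3,branch(4,g(4),2)); no other remaining equation mentions Q. Substituting into the earlier binding gives N := g(branch(wrap(4),3,branch(4,g(4),2))).
Decompose wrap/1: g(X1) =?= g(g(Z)).
Decompose g/1: X1 =?= g(Z).
Bind X1 := g(Z); no other remaining equation mentions X1.
Decompose wrap/1: Z =?= g(2).
Bind Z := g(2). Substituting into the earlier binding gives X1 := g(g(2)).
MGU = { L ↦ 4, N ↦ g(branch(wrap(4),3,branch(4,g(4),2))), Y1 ↦ g(2), S ↦ g(4), X2 ↦ g(2), T ↦ branch(2,3,2), P ↦ wrap(m), B ↦ g(4), Q ↦ branch(wrap(4),3,branch(4,g(4),2)), X1 ↦ g(g(2)), Z ↦ g(2) }, so B ↦ g(4).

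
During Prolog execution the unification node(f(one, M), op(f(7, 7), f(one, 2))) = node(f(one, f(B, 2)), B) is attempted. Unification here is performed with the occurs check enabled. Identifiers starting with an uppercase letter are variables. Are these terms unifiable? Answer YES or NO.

Decompose node/2: f(one, M) = f(one, f(B, 2)),  op(f(7, 7), f(one, 2)) = B.
Decompose f/2: one = one,  M = f(B, 2).
Delete trivial equation one = one.
Bind M := f(B, 2); no other remaining equation mentions M.
Bind B := op(f(7, 7), f(one, 2)). Substituting into the earlier binding gives M := f(op(f(7, 7), f(one, 2)), 2).
No equations remain and no clash or occurs-check failure arose, so a unifier exists.

YES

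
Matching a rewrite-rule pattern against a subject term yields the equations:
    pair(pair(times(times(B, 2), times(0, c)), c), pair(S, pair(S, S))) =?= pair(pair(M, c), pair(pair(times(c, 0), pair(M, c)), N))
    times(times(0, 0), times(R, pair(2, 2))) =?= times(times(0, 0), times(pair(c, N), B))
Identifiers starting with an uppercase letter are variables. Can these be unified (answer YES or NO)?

YES

Decompose pair/2: pair(times(times(B, 2), times(0, c)), c) =?= pair(M, c),  pair(S, pair(S, S)) =?= pair(pair(times(c, 0), pair(M, c)), N).
Decompose pair/2: times(times(B, 2), times(0, c)) =?= M,  c =?= c.
Bind M := times(times(B, 2), times(0, c)); substituting into the one remaining equation that mentions M gives: pair(S, pair(S, S)) =?= pair(pair(times(c, 0), pair(times(times(B, 2), times(0, c)), c)), N).
Delete trivial equation c =?= c.
Decompose pair/2: S =?= pair(times(c, 0), pair(times(times(B, 2), times(0, c)), c)),  pair(S, S) =?= N.
Bind S := pair(times(c, 0), pair(times(times(B, 2), times(0, c)), c)); substituting into the one remaining equation that mentions S gives: pair(pair(times(c, 0), pair(times(times(B, 2), times(0, c)), c)), pair(times(c, 0), pair(times(times(B, 2), times(0, c)), c))) =?= N.
Bind N := pair(pair(times(c, 0), pair(times(times(B, 2), times(0, c)), c)), pair(times(c, 0), pair(times(times(B, 2), times(0, c)), c))); substituting into the remaining equation gives: times(times(0, 0), times(R, pair(2, 2))) =?= times(times(0, 0), times(pair(c, pair(pair(times(c, 0), pair(times(times(B, 2), times(0, c)), c)), pair(times(c, 0), pair(times(times(B, 2), times(0, c)), c)))), B)).
Decompose times/2: times(0, 0) =?= times(0, 0),  times(R, pair(2, 2)) =?= times(pair(c, pair(pair(times(c, 0), pair(times(times(B, 2), times(0, c)), c)), pair(times(c, 0), pair(times(times(B, 2), times(0, c)), c)))), B).
Delete trivial equation times(0, 0) =?= times(0, 0).
Decompose times/2: R =?= pair(c, pair(pair(times(c, 0), pair(times(times(B, 2), times(0, c)), c)), pair(times(c, 0), pair(times(times(B, 2), times(0, c)), c)))),  pair(2, 2) =?= B.
Bind R := pair(c, pair(pair(times(c, 0), pair(times(times(B, 2), times(0, c)), c)), pair(times(c, 0), pair(times(times(B, 2), times(0, c)), c)))); no other remaining equation mentions R.
Bind B := pair(2, 2). Substituting into the earlier bindings gives M := times(times(pair(2, 2), 2), times(0, c)), S := pair(times(c, 0), pair(times(times(pair(2, 2), 2), times(0, c)), c)), N := pair(pair(times(c, 0), pair(times(times(pair(2, 2), 2), times(0, c)), c)), pair(times(c, 0), pair(times(times(pair(2, 2), 2), times(0, c)), c))), R := pair(c, pair(pair(times(c, 0), pair(times(times(pair(2, 2), 2), times(0, c)), c)), pair(times(c, 0), pair(times(times(pair(2, 2), 2), times(0, c)), c)))).
No equations remain and no clash or occurs-check failure arose, so a unifier exists.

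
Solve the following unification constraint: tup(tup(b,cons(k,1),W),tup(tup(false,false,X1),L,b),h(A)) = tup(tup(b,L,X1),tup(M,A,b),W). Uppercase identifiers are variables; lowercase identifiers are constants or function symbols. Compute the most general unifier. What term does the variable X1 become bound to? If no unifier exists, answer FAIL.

h(cons(k,1))

Decompose tup/3: tup(b,cons(k,1),W) = tup(b,L,X1),  tup(tup(false,false,X1),L,b) = tup(M,A,b),  h(A) = W.
Decompose tup/3: b = b,  cons(k,1) = L,  W = X1.
Delete trivial equation b = b.
Bind L := cons(k,1); substituting into the one remaining equation that mentions L gives: tup(tup(false,false,X1),cons(k,1),b) = tup(M,A,b).
Bind W := X1; substituting into the one remaining equation that mentions W gives: h(A) = X1.
Decompose tup/3: tup(false,false,X1) = M,  cons(k,1) = A,  b = b.
Bind M := tup(false,false,X1); no other remaining equation mentions M.
Bind A := cons(k,1); substituting into the one remaining equation that mentions A gives: h(cons(k,1)) = X1.
Delete trivial equation b = b.
Bind X1 := h(cons(k,1)). Substituting into the earlier bindings gives W := h(cons(k,1)), M := tup(false,false,h(cons(k,1))).
MGU = { L := cons(k,1), W := h(cons(k,1)), M := tup(false,false,h(cons(k,1))), A := cons(k,1), X1 := h(cons(k,1)) }, so X1 := h(cons(k,1)).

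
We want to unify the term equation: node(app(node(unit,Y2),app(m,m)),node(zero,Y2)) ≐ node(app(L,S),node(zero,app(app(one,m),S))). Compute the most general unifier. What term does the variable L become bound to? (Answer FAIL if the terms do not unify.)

node(unit,app(app(one,m),app(m,m)))

Decompose node/2: app(node(unit,Y2),app(m,m)) ≐ app(L,S),  node(zero,Y2) ≐ node(zero,app(app(one,m),S)).
Decompose app/2: node(unit,Y2) ≐ L,  app(m,m) ≐ S.
Bind L := node(unit,Y2); no other remaining equation mentions L.
Bind S := app(m,m); substituting into the remaining equation gives: node(zero,Y2) ≐ node(zero,app(app(one,m),app(m,m))).
Decompose node/2: zero ≐ zero,  Y2 ≐ app(app(one,m),app(m,m)).
Delete trivial equation zero ≐ zero.
Bind Y2 := app(app(one,m),app(m,m)). Substituting into the earlier binding gives L := node(unit,app(app(one,m),app(m,m))).
MGU = { L ↦ node(unit,app(app(one,m),app(m,m))), S ↦ app(m,m), Y2 ↦ app(app(one,m),app(m,m)) }, so L ↦ node(unit,app(app(one,m),app(m,m))).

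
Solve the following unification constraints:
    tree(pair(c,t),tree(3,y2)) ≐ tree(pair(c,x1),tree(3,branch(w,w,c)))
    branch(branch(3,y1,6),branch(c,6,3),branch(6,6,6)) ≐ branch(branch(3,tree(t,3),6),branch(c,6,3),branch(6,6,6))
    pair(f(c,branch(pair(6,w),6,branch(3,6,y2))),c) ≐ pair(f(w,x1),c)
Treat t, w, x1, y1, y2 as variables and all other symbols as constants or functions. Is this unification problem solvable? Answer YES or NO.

YES

Decompose tree/2: pair(c,t) ≐ pair(c,x1),  tree(3,y2) ≐ tree(3,branch(w,w,c)).
Decompose pair/2: c ≐ c,  t ≐ x1.
Delete trivial equation c ≐ c.
Bind t := x1; substituting into the one remaining equation that mentions t gives: branch(branch(3,y1,6),branch(c,6,3),branch(6,6,6)) ≐ branch(branch(3,tree(x1,3),6),branch(c,6,3),branch(6,6,6)).
Decompose tree/2: 3 ≐ 3,  y2 ≐ branch(w,w,c).
Delete trivial equation 3 ≐ 3.
Bind y2 := branch(w,w,c); substituting into the one remaining equation that mentions y2 gives: pair(f(c,branch(pair(6,w),6,branch(3,6,branch(w,w,c)))),c) ≐ pair(f(w,x1),c).
Decompose branch/3: branch(3,y1,6) ≐ branch(3,tree(x1,3),6),  branch(c,6,3) ≐ branch(c,6,3),  branch(6,6,6) ≐ branch(6,6,6).
Decompose branch/3: 3 ≐ 3,  y1 ≐ tree(x1,3),  6 ≐ 6.
Delete trivial equation 3 ≐ 3.
Bind y1 := tree(x1,3); no other remaining equation mentions y1.
Delete trivial equation 6 ≐ 6.
Delete trivial equation branch(c,6,3) ≐ branch(c,6,3).
Delete trivial equation branch(6,6,6) ≐ branch(6,6,6).
Decompose pair/2: f(c,branch(pair(6,w),6,branch(3,6,branch(w,w,c)))) ≐ f(w,x1),  c ≐ c.
Decompose f/2: c ≐ w,  branch(pair(6,w),6,branch(3,6,branch(w,w,c))) ≐ x1.
Bind w := c; substituting into the one remaining equation that mentions w gives: branch(pair(6,c),6,branch(3,6,branch(c,c,c))) ≐ x1. Substituting into the earlier binding gives y2 := branch(c,c,c).
Bind x1 := branch(pair(6,c),6,branch(3,6,branch(c,c,c))); no other remaining equation mentions x1. Substituting into the earlier bindings gives t := branch(pair(6,c),6,branch(3,6,branch(c,c,c))), y1 := tree(branch(pair(6,c),6,branch(3,6,branch(c,c,c))),3).
Delete trivial equation c ≐ c.
No equations remain and no clash or occurs-check failure arose, so a unifier exists.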